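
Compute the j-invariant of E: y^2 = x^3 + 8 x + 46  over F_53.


Delta = -16(4 a^3 + 27 b^2) mod 53 = 18
-1728 * (4 a)^3 = -1728 * (4*8)^3 mod 53 = 29
j = 29 * 18^(-1) mod 53 = 34

j = 34 (mod 53)


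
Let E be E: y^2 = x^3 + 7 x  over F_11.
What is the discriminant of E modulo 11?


4 a^3 + 27 b^2 = 4*7^3 + 27*0^2 = 1372 + 0 = 1372
Delta = -16 * (1372) = -21952
Delta mod 11 = 4

Delta = 4 (mod 11)


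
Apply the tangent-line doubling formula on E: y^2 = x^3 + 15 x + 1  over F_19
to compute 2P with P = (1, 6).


Doubling: s = (3 x1^2 + a) / (2 y1)
s = (3*1^2 + 15) / (2*6) mod 19 = 11
x3 = s^2 - 2 x1 mod 19 = 11^2 - 2*1 = 5
y3 = s (x1 - x3) - y1 mod 19 = 11 * (1 - 5) - 6 = 7

2P = (5, 7)


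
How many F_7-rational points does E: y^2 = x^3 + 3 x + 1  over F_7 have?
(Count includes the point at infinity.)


For each x in F_7, count y with y^2 = x^3 + 3 x + 1 mod 7:
  x = 0: RHS = 1, y in [1, 6]  -> 2 point(s)
  x = 2: RHS = 1, y in [1, 6]  -> 2 point(s)
  x = 3: RHS = 2, y in [3, 4]  -> 2 point(s)
  x = 4: RHS = 0, y in [0]  -> 1 point(s)
  x = 5: RHS = 1, y in [1, 6]  -> 2 point(s)
  x = 6: RHS = 4, y in [2, 5]  -> 2 point(s)
Affine points: 11. Add the point at infinity: total = 12.

#E(F_7) = 12


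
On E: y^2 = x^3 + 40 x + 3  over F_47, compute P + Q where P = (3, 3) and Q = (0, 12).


P != Q, so use the chord formula.
s = (y2 - y1) / (x2 - x1) = (9) / (44) mod 47 = 44
x3 = s^2 - x1 - x2 mod 47 = 44^2 - 3 - 0 = 6
y3 = s (x1 - x3) - y1 mod 47 = 44 * (3 - 6) - 3 = 6

P + Q = (6, 6)


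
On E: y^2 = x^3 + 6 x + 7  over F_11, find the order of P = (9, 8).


Compute successive multiples of P until we hit O:
  1P = (9, 8)
  2P = (2, 4)
  3P = (1, 6)
  4P = (10, 0)
  5P = (1, 5)
  6P = (2, 7)
  7P = (9, 3)
  8P = O

ord(P) = 8


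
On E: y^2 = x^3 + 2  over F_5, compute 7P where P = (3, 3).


k = 7 = 111_2 (binary, LSB first: 111)
Double-and-add from P = (3, 3):
  bit 0 = 1: acc = O + (3, 3) = (3, 3)
  bit 1 = 1: acc = (3, 3) + (3, 2) = O
  bit 2 = 1: acc = O + (3, 3) = (3, 3)

7P = (3, 3)


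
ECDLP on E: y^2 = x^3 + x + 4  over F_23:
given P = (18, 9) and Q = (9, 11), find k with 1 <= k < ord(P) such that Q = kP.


Enumerate multiples of P until we hit Q = (9, 11):
  1P = (18, 9)
  2P = (0, 21)
  3P = (8, 15)
  4P = (13, 11)
  5P = (17, 9)
  6P = (11, 14)
  7P = (10, 5)
  8P = (1, 11)
  9P = (22, 5)
  10P = (7, 3)
  11P = (4, 7)
  12P = (9, 12)
  13P = (14, 5)
  14P = (15, 17)
  15P = (15, 6)
  16P = (14, 18)
  17P = (9, 11)
Match found at i = 17.

k = 17


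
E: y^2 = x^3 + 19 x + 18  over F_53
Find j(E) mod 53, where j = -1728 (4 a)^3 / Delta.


Delta = -16(4 a^3 + 27 b^2) mod 53 = 28
-1728 * (4 a)^3 = -1728 * (4*19)^3 mod 53 = 47
j = 47 * 28^(-1) mod 53 = 49

j = 49 (mod 53)


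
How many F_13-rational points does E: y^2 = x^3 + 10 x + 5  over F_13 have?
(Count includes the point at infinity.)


For each x in F_13, count y with y^2 = x^3 + 10 x + 5 mod 13:
  x = 1: RHS = 3, y in [4, 9]  -> 2 point(s)
  x = 3: RHS = 10, y in [6, 7]  -> 2 point(s)
  x = 8: RHS = 12, y in [5, 8]  -> 2 point(s)
  x = 10: RHS = 0, y in [0]  -> 1 point(s)
  x = 11: RHS = 3, y in [4, 9]  -> 2 point(s)
Affine points: 9. Add the point at infinity: total = 10.

#E(F_13) = 10


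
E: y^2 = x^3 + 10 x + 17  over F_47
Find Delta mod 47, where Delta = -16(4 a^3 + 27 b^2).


4 a^3 + 27 b^2 = 4*10^3 + 27*17^2 = 4000 + 7803 = 11803
Delta = -16 * (11803) = -188848
Delta mod 47 = 45

Delta = 45 (mod 47)


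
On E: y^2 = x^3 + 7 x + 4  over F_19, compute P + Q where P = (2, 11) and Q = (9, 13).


P != Q, so use the chord formula.
s = (y2 - y1) / (x2 - x1) = (2) / (7) mod 19 = 3
x3 = s^2 - x1 - x2 mod 19 = 3^2 - 2 - 9 = 17
y3 = s (x1 - x3) - y1 mod 19 = 3 * (2 - 17) - 11 = 1

P + Q = (17, 1)


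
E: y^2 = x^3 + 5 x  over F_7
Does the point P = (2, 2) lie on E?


Check whether y^2 = x^3 + 5 x + 0 (mod 7) for (x, y) = (2, 2).
LHS: y^2 = 2^2 mod 7 = 4
RHS: x^3 + 5 x + 0 = 2^3 + 5*2 + 0 mod 7 = 4
LHS = RHS

Yes, on the curve


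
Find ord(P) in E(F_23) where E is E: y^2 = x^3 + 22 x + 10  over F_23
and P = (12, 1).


Compute successive multiples of P until we hit O:
  1P = (12, 1)
  2P = (8, 10)
  3P = (21, 2)
  4P = (15, 14)
  5P = (2, 4)
  6P = (13, 20)
  7P = (14, 7)
  8P = (6, 17)
  ... (continuing to 23P)
  23P = O

ord(P) = 23


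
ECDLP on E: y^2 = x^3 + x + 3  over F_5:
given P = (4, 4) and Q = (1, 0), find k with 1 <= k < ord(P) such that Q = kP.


Enumerate multiples of P until we hit Q = (1, 0):
  1P = (4, 4)
  2P = (1, 0)
Match found at i = 2.

k = 2


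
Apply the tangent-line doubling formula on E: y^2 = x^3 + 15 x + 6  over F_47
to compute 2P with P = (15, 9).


Doubling: s = (3 x1^2 + a) / (2 y1)
s = (3*15^2 + 15) / (2*9) mod 47 = 7
x3 = s^2 - 2 x1 mod 47 = 7^2 - 2*15 = 19
y3 = s (x1 - x3) - y1 mod 47 = 7 * (15 - 19) - 9 = 10

2P = (19, 10)


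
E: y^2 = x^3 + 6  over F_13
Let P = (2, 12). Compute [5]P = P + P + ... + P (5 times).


k = 5 = 101_2 (binary, LSB first: 101)
Double-and-add from P = (2, 12):
  bit 0 = 1: acc = O + (2, 12) = (2, 12)
  bit 1 = 0: acc unchanged = (2, 12)
  bit 2 = 1: acc = (2, 12) + (5, 12) = (6, 1)

5P = (6, 1)


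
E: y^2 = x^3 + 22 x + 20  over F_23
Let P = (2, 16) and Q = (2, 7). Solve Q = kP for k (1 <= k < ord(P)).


Enumerate multiples of P until we hit Q = (2, 7):
  1P = (2, 16)
  2P = (8, 15)
  3P = (6, 0)
  4P = (8, 8)
  5P = (2, 7)
Match found at i = 5.

k = 5


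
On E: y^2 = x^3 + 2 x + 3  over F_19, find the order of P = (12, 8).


Compute successive multiples of P until we hit O:
  1P = (12, 8)
  2P = (15, 8)
  3P = (11, 11)
  4P = (5, 9)
  5P = (9, 16)
  6P = (3, 6)
  7P = (1, 5)
  8P = (10, 15)
  ... (continuing to 20P)
  20P = O

ord(P) = 20


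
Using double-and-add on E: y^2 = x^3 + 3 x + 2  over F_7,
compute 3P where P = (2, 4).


k = 3 = 11_2 (binary, LSB first: 11)
Double-and-add from P = (2, 4):
  bit 0 = 1: acc = O + (2, 4) = (2, 4)
  bit 1 = 1: acc = (2, 4) + (4, 1) = (5, 4)

3P = (5, 4)


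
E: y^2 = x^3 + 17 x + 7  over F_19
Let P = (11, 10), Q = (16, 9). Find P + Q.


P != Q, so use the chord formula.
s = (y2 - y1) / (x2 - x1) = (18) / (5) mod 19 = 15
x3 = s^2 - x1 - x2 mod 19 = 15^2 - 11 - 16 = 8
y3 = s (x1 - x3) - y1 mod 19 = 15 * (11 - 8) - 10 = 16

P + Q = (8, 16)


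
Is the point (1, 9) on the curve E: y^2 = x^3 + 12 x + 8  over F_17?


Check whether y^2 = x^3 + 12 x + 8 (mod 17) for (x, y) = (1, 9).
LHS: y^2 = 9^2 mod 17 = 13
RHS: x^3 + 12 x + 8 = 1^3 + 12*1 + 8 mod 17 = 4
LHS != RHS

No, not on the curve


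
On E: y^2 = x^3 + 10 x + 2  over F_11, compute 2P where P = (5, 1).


Doubling: s = (3 x1^2 + a) / (2 y1)
s = (3*5^2 + 10) / (2*1) mod 11 = 4
x3 = s^2 - 2 x1 mod 11 = 4^2 - 2*5 = 6
y3 = s (x1 - x3) - y1 mod 11 = 4 * (5 - 6) - 1 = 6

2P = (6, 6)


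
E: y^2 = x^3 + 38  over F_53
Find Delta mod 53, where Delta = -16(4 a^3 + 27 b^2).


4 a^3 + 27 b^2 = 4*0^3 + 27*38^2 = 0 + 38988 = 38988
Delta = -16 * (38988) = -623808
Delta mod 53 = 2

Delta = 2 (mod 53)


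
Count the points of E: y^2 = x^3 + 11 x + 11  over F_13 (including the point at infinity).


For each x in F_13, count y with y^2 = x^3 + 11 x + 11 mod 13:
  x = 1: RHS = 10, y in [6, 7]  -> 2 point(s)
  x = 5: RHS = 9, y in [3, 10]  -> 2 point(s)
  x = 8: RHS = 0, y in [0]  -> 1 point(s)
  x = 10: RHS = 3, y in [4, 9]  -> 2 point(s)
  x = 12: RHS = 12, y in [5, 8]  -> 2 point(s)
Affine points: 9. Add the point at infinity: total = 10.

#E(F_13) = 10


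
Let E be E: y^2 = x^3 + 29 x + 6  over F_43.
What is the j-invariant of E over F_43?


Delta = -16(4 a^3 + 27 b^2) mod 43 = 18
-1728 * (4 a)^3 = -1728 * (4*29)^3 mod 43 = 32
j = 32 * 18^(-1) mod 43 = 40

j = 40 (mod 43)


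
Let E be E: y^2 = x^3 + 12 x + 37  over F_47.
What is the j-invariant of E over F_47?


Delta = -16(4 a^3 + 27 b^2) mod 47 = 39
-1728 * (4 a)^3 = -1728 * (4*12)^3 mod 47 = 11
j = 11 * 39^(-1) mod 47 = 28

j = 28 (mod 47)


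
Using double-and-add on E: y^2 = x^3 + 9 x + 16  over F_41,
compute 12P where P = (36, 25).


k = 12 = 1100_2 (binary, LSB first: 0011)
Double-and-add from P = (36, 25):
  bit 0 = 0: acc unchanged = O
  bit 1 = 0: acc unchanged = O
  bit 2 = 1: acc = O + (20, 23) = (20, 23)
  bit 3 = 1: acc = (20, 23) + (17, 30) = (14, 4)

12P = (14, 4)


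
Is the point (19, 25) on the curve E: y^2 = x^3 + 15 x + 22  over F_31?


Check whether y^2 = x^3 + 15 x + 22 (mod 31) for (x, y) = (19, 25).
LHS: y^2 = 25^2 mod 31 = 5
RHS: x^3 + 15 x + 22 = 19^3 + 15*19 + 22 mod 31 = 5
LHS = RHS

Yes, on the curve


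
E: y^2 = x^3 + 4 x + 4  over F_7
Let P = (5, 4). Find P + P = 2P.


Doubling: s = (3 x1^2 + a) / (2 y1)
s = (3*5^2 + 4) / (2*4) mod 7 = 2
x3 = s^2 - 2 x1 mod 7 = 2^2 - 2*5 = 1
y3 = s (x1 - x3) - y1 mod 7 = 2 * (5 - 1) - 4 = 4

2P = (1, 4)


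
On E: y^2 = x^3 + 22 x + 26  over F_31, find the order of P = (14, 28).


Compute successive multiples of P until we hit O:
  1P = (14, 28)
  2P = (23, 19)
  3P = (26, 15)
  4P = (1, 7)
  5P = (1, 24)
  6P = (26, 16)
  7P = (23, 12)
  8P = (14, 3)
  ... (continuing to 9P)
  9P = O

ord(P) = 9


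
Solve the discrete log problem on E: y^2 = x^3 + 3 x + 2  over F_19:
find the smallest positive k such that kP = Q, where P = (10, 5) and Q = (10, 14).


Enumerate multiples of P until we hit Q = (10, 14):
  1P = (10, 5)
  2P = (3, 0)
  3P = (10, 14)
Match found at i = 3.

k = 3


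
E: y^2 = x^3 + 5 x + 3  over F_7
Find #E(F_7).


For each x in F_7, count y with y^2 = x^3 + 5 x + 3 mod 7:
  x = 1: RHS = 2, y in [3, 4]  -> 2 point(s)
  x = 2: RHS = 0, y in [0]  -> 1 point(s)
  x = 6: RHS = 4, y in [2, 5]  -> 2 point(s)
Affine points: 5. Add the point at infinity: total = 6.

#E(F_7) = 6


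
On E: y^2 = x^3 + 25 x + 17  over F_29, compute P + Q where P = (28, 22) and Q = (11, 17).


P != Q, so use the chord formula.
s = (y2 - y1) / (x2 - x1) = (24) / (12) mod 29 = 2
x3 = s^2 - x1 - x2 mod 29 = 2^2 - 28 - 11 = 23
y3 = s (x1 - x3) - y1 mod 29 = 2 * (28 - 23) - 22 = 17

P + Q = (23, 17)


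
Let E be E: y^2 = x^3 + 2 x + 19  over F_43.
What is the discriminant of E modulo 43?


4 a^3 + 27 b^2 = 4*2^3 + 27*19^2 = 32 + 9747 = 9779
Delta = -16 * (9779) = -156464
Delta mod 43 = 13

Delta = 13 (mod 43)


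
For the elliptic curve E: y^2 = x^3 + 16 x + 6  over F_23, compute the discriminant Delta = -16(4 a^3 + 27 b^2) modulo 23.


4 a^3 + 27 b^2 = 4*16^3 + 27*6^2 = 16384 + 972 = 17356
Delta = -16 * (17356) = -277696
Delta mod 23 = 6

Delta = 6 (mod 23)


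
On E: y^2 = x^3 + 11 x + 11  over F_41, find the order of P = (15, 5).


Compute successive multiples of P until we hit O:
  1P = (15, 5)
  2P = (20, 21)
  3P = (31, 34)
  4P = (34, 40)
  5P = (8, 23)
  6P = (38, 19)
  7P = (21, 27)
  8P = (23, 34)
  ... (continuing to 40P)
  40P = O

ord(P) = 40


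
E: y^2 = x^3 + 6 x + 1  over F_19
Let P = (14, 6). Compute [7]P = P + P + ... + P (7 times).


k = 7 = 111_2 (binary, LSB first: 111)
Double-and-add from P = (14, 6):
  bit 0 = 1: acc = O + (14, 6) = (14, 6)
  bit 1 = 1: acc = (14, 6) + (14, 13) = O
  bit 2 = 1: acc = O + (14, 6) = (14, 6)

7P = (14, 6)


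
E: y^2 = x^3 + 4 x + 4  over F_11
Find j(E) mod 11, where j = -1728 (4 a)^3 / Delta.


Delta = -16(4 a^3 + 27 b^2) mod 11 = 3
-1728 * (4 a)^3 = -1728 * (4*4)^3 mod 11 = 7
j = 7 * 3^(-1) mod 11 = 6

j = 6 (mod 11)


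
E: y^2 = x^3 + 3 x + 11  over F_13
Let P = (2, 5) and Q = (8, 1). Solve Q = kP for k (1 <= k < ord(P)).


Enumerate multiples of P until we hit Q = (8, 1):
  1P = (2, 5)
  2P = (8, 12)
  3P = (4, 10)
  4P = (10, 1)
  5P = (11, 6)
  6P = (9, 0)
  7P = (11, 7)
  8P = (10, 12)
  9P = (4, 3)
  10P = (8, 1)
Match found at i = 10.

k = 10


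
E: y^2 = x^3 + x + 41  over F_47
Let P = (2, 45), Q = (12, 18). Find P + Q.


P != Q, so use the chord formula.
s = (y2 - y1) / (x2 - x1) = (20) / (10) mod 47 = 2
x3 = s^2 - x1 - x2 mod 47 = 2^2 - 2 - 12 = 37
y3 = s (x1 - x3) - y1 mod 47 = 2 * (2 - 37) - 45 = 26

P + Q = (37, 26)


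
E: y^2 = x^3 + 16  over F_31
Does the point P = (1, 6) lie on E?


Check whether y^2 = x^3 + 0 x + 16 (mod 31) for (x, y) = (1, 6).
LHS: y^2 = 6^2 mod 31 = 5
RHS: x^3 + 0 x + 16 = 1^3 + 0*1 + 16 mod 31 = 17
LHS != RHS

No, not on the curve


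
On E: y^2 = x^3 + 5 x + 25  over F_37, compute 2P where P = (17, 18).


Doubling: s = (3 x1^2 + a) / (2 y1)
s = (3*17^2 + 5) / (2*18) mod 37 = 16
x3 = s^2 - 2 x1 mod 37 = 16^2 - 2*17 = 0
y3 = s (x1 - x3) - y1 mod 37 = 16 * (17 - 0) - 18 = 32

2P = (0, 32)


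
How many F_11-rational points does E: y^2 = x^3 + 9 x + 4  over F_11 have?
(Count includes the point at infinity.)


For each x in F_11, count y with y^2 = x^3 + 9 x + 4 mod 11:
  x = 0: RHS = 4, y in [2, 9]  -> 2 point(s)
  x = 1: RHS = 3, y in [5, 6]  -> 2 point(s)
  x = 3: RHS = 3, y in [5, 6]  -> 2 point(s)
  x = 4: RHS = 5, y in [4, 7]  -> 2 point(s)
  x = 5: RHS = 9, y in [3, 8]  -> 2 point(s)
  x = 7: RHS = 3, y in [5, 6]  -> 2 point(s)
  x = 8: RHS = 5, y in [4, 7]  -> 2 point(s)
  x = 9: RHS = 0, y in [0]  -> 1 point(s)
  x = 10: RHS = 5, y in [4, 7]  -> 2 point(s)
Affine points: 17. Add the point at infinity: total = 18.

#E(F_11) = 18


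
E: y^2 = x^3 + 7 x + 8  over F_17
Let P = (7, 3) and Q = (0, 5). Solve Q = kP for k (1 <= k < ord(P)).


Enumerate multiples of P until we hit Q = (0, 5):
  1P = (7, 3)
  2P = (12, 16)
  3P = (0, 5)
Match found at i = 3.

k = 3


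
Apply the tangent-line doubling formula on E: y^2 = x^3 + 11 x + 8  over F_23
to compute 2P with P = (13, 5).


Doubling: s = (3 x1^2 + a) / (2 y1)
s = (3*13^2 + 11) / (2*5) mod 23 = 15
x3 = s^2 - 2 x1 mod 23 = 15^2 - 2*13 = 15
y3 = s (x1 - x3) - y1 mod 23 = 15 * (13 - 15) - 5 = 11

2P = (15, 11)


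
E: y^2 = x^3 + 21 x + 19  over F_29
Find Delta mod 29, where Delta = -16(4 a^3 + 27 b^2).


4 a^3 + 27 b^2 = 4*21^3 + 27*19^2 = 37044 + 9747 = 46791
Delta = -16 * (46791) = -748656
Delta mod 29 = 8

Delta = 8 (mod 29)


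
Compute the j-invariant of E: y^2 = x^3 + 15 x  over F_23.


Delta = -16(4 a^3 + 27 b^2) mod 23 = 16
-1728 * (4 a)^3 = -1728 * (4*15)^3 mod 23 = 2
j = 2 * 16^(-1) mod 23 = 3

j = 3 (mod 23)


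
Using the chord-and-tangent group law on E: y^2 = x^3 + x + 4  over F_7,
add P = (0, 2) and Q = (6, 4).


P != Q, so use the chord formula.
s = (y2 - y1) / (x2 - x1) = (2) / (6) mod 7 = 5
x3 = s^2 - x1 - x2 mod 7 = 5^2 - 0 - 6 = 5
y3 = s (x1 - x3) - y1 mod 7 = 5 * (0 - 5) - 2 = 1

P + Q = (5, 1)


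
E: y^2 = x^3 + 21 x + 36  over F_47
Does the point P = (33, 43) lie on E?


Check whether y^2 = x^3 + 21 x + 36 (mod 47) for (x, y) = (33, 43).
LHS: y^2 = 43^2 mod 47 = 16
RHS: x^3 + 21 x + 36 = 33^3 + 21*33 + 36 mod 47 = 6
LHS != RHS

No, not on the curve


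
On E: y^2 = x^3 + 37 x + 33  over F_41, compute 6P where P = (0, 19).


k = 6 = 110_2 (binary, LSB first: 011)
Double-and-add from P = (0, 19):
  bit 0 = 0: acc unchanged = O
  bit 1 = 1: acc = O + (20, 9) = (20, 9)
  bit 2 = 1: acc = (20, 9) + (40, 6) = (17, 9)

6P = (17, 9)


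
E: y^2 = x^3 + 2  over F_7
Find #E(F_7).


For each x in F_7, count y with y^2 = x^3 + 0 x + 2 mod 7:
  x = 0: RHS = 2, y in [3, 4]  -> 2 point(s)
  x = 3: RHS = 1, y in [1, 6]  -> 2 point(s)
  x = 5: RHS = 1, y in [1, 6]  -> 2 point(s)
  x = 6: RHS = 1, y in [1, 6]  -> 2 point(s)
Affine points: 8. Add the point at infinity: total = 9.

#E(F_7) = 9


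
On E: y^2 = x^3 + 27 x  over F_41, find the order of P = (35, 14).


Compute successive multiples of P until we hit O:
  1P = (35, 14)
  2P = (8, 21)
  3P = (29, 30)
  4P = (16, 31)
  5P = (0, 0)
  6P = (16, 10)
  7P = (29, 11)
  8P = (8, 20)
  ... (continuing to 10P)
  10P = O

ord(P) = 10


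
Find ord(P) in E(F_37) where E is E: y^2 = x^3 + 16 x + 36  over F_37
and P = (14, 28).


Compute successive multiples of P until we hit O:
  1P = (14, 28)
  2P = (30, 32)
  3P = (0, 31)
  4P = (7, 26)
  5P = (4, 33)
  6P = (10, 7)
  7P = (29, 32)
  8P = (24, 31)
  ... (continuing to 23P)
  23P = O

ord(P) = 23


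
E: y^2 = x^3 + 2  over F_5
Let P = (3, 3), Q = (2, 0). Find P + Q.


P != Q, so use the chord formula.
s = (y2 - y1) / (x2 - x1) = (2) / (4) mod 5 = 3
x3 = s^2 - x1 - x2 mod 5 = 3^2 - 3 - 2 = 4
y3 = s (x1 - x3) - y1 mod 5 = 3 * (3 - 4) - 3 = 4

P + Q = (4, 4)


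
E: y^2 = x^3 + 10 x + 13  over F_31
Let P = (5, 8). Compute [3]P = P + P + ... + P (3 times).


k = 3 = 11_2 (binary, LSB first: 11)
Double-and-add from P = (5, 8):
  bit 0 = 1: acc = O + (5, 8) = (5, 8)
  bit 1 = 1: acc = (5, 8) + (29, 4) = (22, 0)

3P = (22, 0)


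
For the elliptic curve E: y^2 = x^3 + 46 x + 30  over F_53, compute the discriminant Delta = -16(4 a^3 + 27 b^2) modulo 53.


4 a^3 + 27 b^2 = 4*46^3 + 27*30^2 = 389344 + 24300 = 413644
Delta = -16 * (413644) = -6618304
Delta mod 53 = 18

Delta = 18 (mod 53)


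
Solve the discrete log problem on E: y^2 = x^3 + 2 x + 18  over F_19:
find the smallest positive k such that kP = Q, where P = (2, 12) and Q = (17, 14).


Enumerate multiples of P until we hit Q = (17, 14):
  1P = (2, 12)
  2P = (16, 2)
  3P = (5, 1)
  4P = (17, 5)
  5P = (9, 9)
  6P = (14, 4)
  7P = (14, 15)
  8P = (9, 10)
  9P = (17, 14)
Match found at i = 9.

k = 9


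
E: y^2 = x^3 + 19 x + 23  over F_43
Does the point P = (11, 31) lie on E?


Check whether y^2 = x^3 + 19 x + 23 (mod 43) for (x, y) = (11, 31).
LHS: y^2 = 31^2 mod 43 = 15
RHS: x^3 + 19 x + 23 = 11^3 + 19*11 + 23 mod 43 = 15
LHS = RHS

Yes, on the curve


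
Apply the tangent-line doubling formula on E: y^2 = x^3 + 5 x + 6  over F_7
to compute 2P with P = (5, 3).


Doubling: s = (3 x1^2 + a) / (2 y1)
s = (3*5^2 + 5) / (2*3) mod 7 = 4
x3 = s^2 - 2 x1 mod 7 = 4^2 - 2*5 = 6
y3 = s (x1 - x3) - y1 mod 7 = 4 * (5 - 6) - 3 = 0

2P = (6, 0)


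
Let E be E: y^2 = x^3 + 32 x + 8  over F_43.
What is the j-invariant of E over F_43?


Delta = -16(4 a^3 + 27 b^2) mod 43 = 2
-1728 * (4 a)^3 = -1728 * (4*32)^3 mod 43 = 8
j = 8 * 2^(-1) mod 43 = 4

j = 4 (mod 43)


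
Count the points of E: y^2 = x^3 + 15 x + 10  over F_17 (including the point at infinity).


For each x in F_17, count y with y^2 = x^3 + 15 x + 10 mod 17:
  x = 1: RHS = 9, y in [3, 14]  -> 2 point(s)
  x = 4: RHS = 15, y in [7, 10]  -> 2 point(s)
  x = 7: RHS = 16, y in [4, 13]  -> 2 point(s)
  x = 8: RHS = 13, y in [8, 9]  -> 2 point(s)
  x = 10: RHS = 4, y in [2, 15]  -> 2 point(s)
Affine points: 10. Add the point at infinity: total = 11.

#E(F_17) = 11


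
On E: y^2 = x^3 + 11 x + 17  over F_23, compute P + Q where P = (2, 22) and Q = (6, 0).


P != Q, so use the chord formula.
s = (y2 - y1) / (x2 - x1) = (1) / (4) mod 23 = 6
x3 = s^2 - x1 - x2 mod 23 = 6^2 - 2 - 6 = 5
y3 = s (x1 - x3) - y1 mod 23 = 6 * (2 - 5) - 22 = 6

P + Q = (5, 6)


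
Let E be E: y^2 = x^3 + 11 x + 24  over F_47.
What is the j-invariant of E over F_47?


Delta = -16(4 a^3 + 27 b^2) mod 47 = 13
-1728 * (4 a)^3 = -1728 * (4*11)^3 mod 47 = 32
j = 32 * 13^(-1) mod 47 = 35

j = 35 (mod 47)


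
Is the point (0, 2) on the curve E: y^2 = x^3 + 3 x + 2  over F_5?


Check whether y^2 = x^3 + 3 x + 2 (mod 5) for (x, y) = (0, 2).
LHS: y^2 = 2^2 mod 5 = 4
RHS: x^3 + 3 x + 2 = 0^3 + 3*0 + 2 mod 5 = 2
LHS != RHS

No, not on the curve


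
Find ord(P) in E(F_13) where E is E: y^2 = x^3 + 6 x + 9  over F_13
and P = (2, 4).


Compute successive multiples of P until we hit O:
  1P = (2, 4)
  2P = (10, 4)
  3P = (1, 9)
  4P = (9, 5)
  5P = (6, 1)
  6P = (8, 7)
  7P = (0, 10)
  8P = (7, 11)
  ... (continuing to 17P)
  17P = O

ord(P) = 17


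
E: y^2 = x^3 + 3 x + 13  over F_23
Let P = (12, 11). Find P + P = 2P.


Doubling: s = (3 x1^2 + a) / (2 y1)
s = (3*12^2 + 3) / (2*11) mod 23 = 2
x3 = s^2 - 2 x1 mod 23 = 2^2 - 2*12 = 3
y3 = s (x1 - x3) - y1 mod 23 = 2 * (12 - 3) - 11 = 7

2P = (3, 7)


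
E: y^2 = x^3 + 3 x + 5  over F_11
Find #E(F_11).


For each x in F_11, count y with y^2 = x^3 + 3 x + 5 mod 11:
  x = 0: RHS = 5, y in [4, 7]  -> 2 point(s)
  x = 1: RHS = 9, y in [3, 8]  -> 2 point(s)
  x = 4: RHS = 4, y in [2, 9]  -> 2 point(s)
  x = 10: RHS = 1, y in [1, 10]  -> 2 point(s)
Affine points: 8. Add the point at infinity: total = 9.

#E(F_11) = 9


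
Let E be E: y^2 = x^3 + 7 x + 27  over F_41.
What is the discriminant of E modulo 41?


4 a^3 + 27 b^2 = 4*7^3 + 27*27^2 = 1372 + 19683 = 21055
Delta = -16 * (21055) = -336880
Delta mod 41 = 17

Delta = 17 (mod 41)


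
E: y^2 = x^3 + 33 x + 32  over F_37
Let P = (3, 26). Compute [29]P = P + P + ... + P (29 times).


k = 29 = 11101_2 (binary, LSB first: 10111)
Double-and-add from P = (3, 26):
  bit 0 = 1: acc = O + (3, 26) = (3, 26)
  bit 1 = 0: acc unchanged = (3, 26)
  bit 2 = 1: acc = (3, 26) + (17, 17) = (21, 12)
  bit 3 = 1: acc = (21, 12) + (19, 28) = (24, 12)
  bit 4 = 1: acc = (24, 12) + (32, 1) = (17, 20)

29P = (17, 20)


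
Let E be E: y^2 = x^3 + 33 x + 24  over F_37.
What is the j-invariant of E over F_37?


Delta = -16(4 a^3 + 27 b^2) mod 37 = 19
-1728 * (4 a)^3 = -1728 * (4*33)^3 mod 37 = 10
j = 10 * 19^(-1) mod 37 = 20

j = 20 (mod 37)


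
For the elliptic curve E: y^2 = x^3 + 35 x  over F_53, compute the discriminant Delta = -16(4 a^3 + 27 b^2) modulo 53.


4 a^3 + 27 b^2 = 4*35^3 + 27*0^2 = 171500 + 0 = 171500
Delta = -16 * (171500) = -2744000
Delta mod 53 = 22

Delta = 22 (mod 53)


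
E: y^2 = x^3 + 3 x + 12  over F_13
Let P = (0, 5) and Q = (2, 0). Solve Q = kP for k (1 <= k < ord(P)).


Enumerate multiples of P until we hit Q = (2, 0):
  1P = (0, 5)
  2P = (1, 9)
  3P = (2, 0)
Match found at i = 3.

k = 3


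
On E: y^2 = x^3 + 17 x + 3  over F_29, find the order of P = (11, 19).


Compute successive multiples of P until we hit O:
  1P = (11, 19)
  2P = (20, 7)
  3P = (3, 9)
  4P = (22, 18)
  5P = (2, 25)
  6P = (10, 19)
  7P = (8, 10)
  8P = (19, 15)
  ... (continuing to 29P)
  29P = O

ord(P) = 29


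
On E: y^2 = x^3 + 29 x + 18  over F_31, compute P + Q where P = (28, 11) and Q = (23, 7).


P != Q, so use the chord formula.
s = (y2 - y1) / (x2 - x1) = (27) / (26) mod 31 = 7
x3 = s^2 - x1 - x2 mod 31 = 7^2 - 28 - 23 = 29
y3 = s (x1 - x3) - y1 mod 31 = 7 * (28 - 29) - 11 = 13

P + Q = (29, 13)


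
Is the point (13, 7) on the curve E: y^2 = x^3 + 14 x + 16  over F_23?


Check whether y^2 = x^3 + 14 x + 16 (mod 23) for (x, y) = (13, 7).
LHS: y^2 = 7^2 mod 23 = 3
RHS: x^3 + 14 x + 16 = 13^3 + 14*13 + 16 mod 23 = 3
LHS = RHS

Yes, on the curve


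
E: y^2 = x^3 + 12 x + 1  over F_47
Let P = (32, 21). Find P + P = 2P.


Doubling: s = (3 x1^2 + a) / (2 y1)
s = (3*32^2 + 12) / (2*21) mod 47 = 13
x3 = s^2 - 2 x1 mod 47 = 13^2 - 2*32 = 11
y3 = s (x1 - x3) - y1 mod 47 = 13 * (32 - 11) - 21 = 17

2P = (11, 17)


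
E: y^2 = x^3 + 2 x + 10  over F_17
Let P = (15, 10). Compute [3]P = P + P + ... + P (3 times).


k = 3 = 11_2 (binary, LSB first: 11)
Double-and-add from P = (15, 10):
  bit 0 = 1: acc = O + (15, 10) = (15, 10)
  bit 1 = 1: acc = (15, 10) + (5, 14) = (6, 0)

3P = (6, 0)


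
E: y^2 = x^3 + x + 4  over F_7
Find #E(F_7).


For each x in F_7, count y with y^2 = x^3 + 1 x + 4 mod 7:
  x = 0: RHS = 4, y in [2, 5]  -> 2 point(s)
  x = 2: RHS = 0, y in [0]  -> 1 point(s)
  x = 4: RHS = 2, y in [3, 4]  -> 2 point(s)
  x = 5: RHS = 1, y in [1, 6]  -> 2 point(s)
  x = 6: RHS = 2, y in [3, 4]  -> 2 point(s)
Affine points: 9. Add the point at infinity: total = 10.

#E(F_7) = 10


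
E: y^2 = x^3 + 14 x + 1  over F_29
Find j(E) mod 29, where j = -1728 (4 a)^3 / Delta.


Delta = -16(4 a^3 + 27 b^2) mod 29 = 11
-1728 * (4 a)^3 = -1728 * (4*14)^3 mod 29 = 20
j = 20 * 11^(-1) mod 29 = 15

j = 15 (mod 29)


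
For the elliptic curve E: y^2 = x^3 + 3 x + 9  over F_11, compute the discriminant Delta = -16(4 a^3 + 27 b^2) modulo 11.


4 a^3 + 27 b^2 = 4*3^3 + 27*9^2 = 108 + 2187 = 2295
Delta = -16 * (2295) = -36720
Delta mod 11 = 9

Delta = 9 (mod 11)


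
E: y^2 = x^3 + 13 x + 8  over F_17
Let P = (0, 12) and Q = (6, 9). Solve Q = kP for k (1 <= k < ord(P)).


Enumerate multiples of P until we hit Q = (6, 9):
  1P = (0, 12)
  2P = (9, 15)
  3P = (10, 13)
  4P = (15, 12)
  5P = (2, 5)
  6P = (6, 9)
Match found at i = 6.

k = 6


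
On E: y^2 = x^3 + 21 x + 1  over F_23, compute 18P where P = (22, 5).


k = 18 = 10010_2 (binary, LSB first: 01001)
Double-and-add from P = (22, 5):
  bit 0 = 0: acc unchanged = O
  bit 1 = 1: acc = O + (5, 22) = (5, 22)
  bit 2 = 0: acc unchanged = (5, 22)
  bit 3 = 0: acc unchanged = (5, 22)
  bit 4 = 1: acc = (5, 22) + (17, 21) = (5, 1)

18P = (5, 1)


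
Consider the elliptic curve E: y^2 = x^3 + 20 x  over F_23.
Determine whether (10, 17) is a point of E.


Check whether y^2 = x^3 + 20 x + 0 (mod 23) for (x, y) = (10, 17).
LHS: y^2 = 17^2 mod 23 = 13
RHS: x^3 + 20 x + 0 = 10^3 + 20*10 + 0 mod 23 = 4
LHS != RHS

No, not on the curve


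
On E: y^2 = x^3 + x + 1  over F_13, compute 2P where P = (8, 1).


Doubling: s = (3 x1^2 + a) / (2 y1)
s = (3*8^2 + 1) / (2*1) mod 13 = 12
x3 = s^2 - 2 x1 mod 13 = 12^2 - 2*8 = 11
y3 = s (x1 - x3) - y1 mod 13 = 12 * (8 - 11) - 1 = 2

2P = (11, 2)


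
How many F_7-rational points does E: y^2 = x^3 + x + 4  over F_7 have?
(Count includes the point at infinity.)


For each x in F_7, count y with y^2 = x^3 + 1 x + 4 mod 7:
  x = 0: RHS = 4, y in [2, 5]  -> 2 point(s)
  x = 2: RHS = 0, y in [0]  -> 1 point(s)
  x = 4: RHS = 2, y in [3, 4]  -> 2 point(s)
  x = 5: RHS = 1, y in [1, 6]  -> 2 point(s)
  x = 6: RHS = 2, y in [3, 4]  -> 2 point(s)
Affine points: 9. Add the point at infinity: total = 10.

#E(F_7) = 10


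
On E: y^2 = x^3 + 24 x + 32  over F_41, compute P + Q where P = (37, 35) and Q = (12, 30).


P != Q, so use the chord formula.
s = (y2 - y1) / (x2 - x1) = (36) / (16) mod 41 = 33
x3 = s^2 - x1 - x2 mod 41 = 33^2 - 37 - 12 = 15
y3 = s (x1 - x3) - y1 mod 41 = 33 * (37 - 15) - 35 = 35

P + Q = (15, 35)


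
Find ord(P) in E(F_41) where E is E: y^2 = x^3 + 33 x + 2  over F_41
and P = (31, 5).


Compute successive multiples of P until we hit O:
  1P = (31, 5)
  2P = (10, 26)
  3P = (1, 6)
  4P = (29, 25)
  5P = (40, 3)
  6P = (7, 17)
  7P = (34, 17)
  8P = (33, 28)
  ... (continuing to 46P)
  46P = O

ord(P) = 46


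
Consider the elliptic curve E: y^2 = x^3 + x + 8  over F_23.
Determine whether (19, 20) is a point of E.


Check whether y^2 = x^3 + 1 x + 8 (mod 23) for (x, y) = (19, 20).
LHS: y^2 = 20^2 mod 23 = 9
RHS: x^3 + 1 x + 8 = 19^3 + 1*19 + 8 mod 23 = 9
LHS = RHS

Yes, on the curve


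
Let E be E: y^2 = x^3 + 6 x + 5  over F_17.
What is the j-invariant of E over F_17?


Delta = -16(4 a^3 + 27 b^2) mod 17 = 9
-1728 * (4 a)^3 = -1728 * (4*6)^3 mod 17 = 1
j = 1 * 9^(-1) mod 17 = 2

j = 2 (mod 17)


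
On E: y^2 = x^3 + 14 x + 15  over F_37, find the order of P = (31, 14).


Compute successive multiples of P until we hit O:
  1P = (31, 14)
  2P = (24, 35)
  3P = (28, 14)
  4P = (15, 23)
  5P = (1, 20)
  6P = (8, 11)
  7P = (19, 31)
  8P = (35, 4)
  ... (continuing to 30P)
  30P = O

ord(P) = 30


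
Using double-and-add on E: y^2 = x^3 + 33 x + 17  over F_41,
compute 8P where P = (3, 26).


k = 8 = 1000_2 (binary, LSB first: 0001)
Double-and-add from P = (3, 26):
  bit 0 = 0: acc unchanged = O
  bit 1 = 0: acc unchanged = O
  bit 2 = 0: acc unchanged = O
  bit 3 = 1: acc = O + (15, 19) = (15, 19)

8P = (15, 19)


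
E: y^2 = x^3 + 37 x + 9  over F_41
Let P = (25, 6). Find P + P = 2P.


Doubling: s = (3 x1^2 + a) / (2 y1)
s = (3*25^2 + 37) / (2*6) mod 41 = 9
x3 = s^2 - 2 x1 mod 41 = 9^2 - 2*25 = 31
y3 = s (x1 - x3) - y1 mod 41 = 9 * (25 - 31) - 6 = 22

2P = (31, 22)


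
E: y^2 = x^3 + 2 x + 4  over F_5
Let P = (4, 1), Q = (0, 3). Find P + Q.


P != Q, so use the chord formula.
s = (y2 - y1) / (x2 - x1) = (2) / (1) mod 5 = 2
x3 = s^2 - x1 - x2 mod 5 = 2^2 - 4 - 0 = 0
y3 = s (x1 - x3) - y1 mod 5 = 2 * (4 - 0) - 1 = 2

P + Q = (0, 2)


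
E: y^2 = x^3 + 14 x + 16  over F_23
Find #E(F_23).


For each x in F_23, count y with y^2 = x^3 + 14 x + 16 mod 23:
  x = 0: RHS = 16, y in [4, 19]  -> 2 point(s)
  x = 1: RHS = 8, y in [10, 13]  -> 2 point(s)
  x = 2: RHS = 6, y in [11, 12]  -> 2 point(s)
  x = 3: RHS = 16, y in [4, 19]  -> 2 point(s)
  x = 5: RHS = 4, y in [2, 21]  -> 2 point(s)
  x = 10: RHS = 6, y in [11, 12]  -> 2 point(s)
  x = 11: RHS = 6, y in [11, 12]  -> 2 point(s)
  x = 12: RHS = 3, y in [7, 16]  -> 2 point(s)
  x = 13: RHS = 3, y in [7, 16]  -> 2 point(s)
  x = 14: RHS = 12, y in [9, 14]  -> 2 point(s)
  x = 15: RHS = 13, y in [6, 17]  -> 2 point(s)
  x = 16: RHS = 12, y in [9, 14]  -> 2 point(s)
  x = 20: RHS = 16, y in [4, 19]  -> 2 point(s)
  x = 21: RHS = 3, y in [7, 16]  -> 2 point(s)
  x = 22: RHS = 1, y in [1, 22]  -> 2 point(s)
Affine points: 30. Add the point at infinity: total = 31.

#E(F_23) = 31


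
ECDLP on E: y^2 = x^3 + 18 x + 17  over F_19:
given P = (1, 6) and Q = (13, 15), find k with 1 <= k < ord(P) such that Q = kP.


Enumerate multiples of P until we hit Q = (13, 15):
  1P = (1, 6)
  2P = (7, 12)
  3P = (12, 2)
  4P = (11, 8)
  5P = (4, 1)
  6P = (2, 2)
  7P = (13, 4)
  8P = (14, 12)
  9P = (5, 17)
  10P = (17, 7)
  11P = (18, 6)
  12P = (0, 13)
  13P = (10, 0)
  14P = (0, 6)
  15P = (18, 13)
  16P = (17, 12)
  17P = (5, 2)
  18P = (14, 7)
  19P = (13, 15)
Match found at i = 19.

k = 19


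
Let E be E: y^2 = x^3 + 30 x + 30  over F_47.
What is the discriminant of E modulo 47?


4 a^3 + 27 b^2 = 4*30^3 + 27*30^2 = 108000 + 24300 = 132300
Delta = -16 * (132300) = -2116800
Delta mod 47 = 33

Delta = 33 (mod 47)


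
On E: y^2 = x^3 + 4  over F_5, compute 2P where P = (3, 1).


Doubling: s = (3 x1^2 + a) / (2 y1)
s = (3*3^2 + 0) / (2*1) mod 5 = 1
x3 = s^2 - 2 x1 mod 5 = 1^2 - 2*3 = 0
y3 = s (x1 - x3) - y1 mod 5 = 1 * (3 - 0) - 1 = 2

2P = (0, 2)


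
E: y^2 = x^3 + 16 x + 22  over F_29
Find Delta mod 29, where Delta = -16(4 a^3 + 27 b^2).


4 a^3 + 27 b^2 = 4*16^3 + 27*22^2 = 16384 + 13068 = 29452
Delta = -16 * (29452) = -471232
Delta mod 29 = 18

Delta = 18 (mod 29)


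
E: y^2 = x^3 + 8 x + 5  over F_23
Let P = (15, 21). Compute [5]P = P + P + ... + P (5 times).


k = 5 = 101_2 (binary, LSB first: 101)
Double-and-add from P = (15, 21):
  bit 0 = 1: acc = O + (15, 21) = (15, 21)
  bit 1 = 0: acc unchanged = (15, 21)
  bit 2 = 1: acc = (15, 21) + (6, 19) = (10, 21)

5P = (10, 21)


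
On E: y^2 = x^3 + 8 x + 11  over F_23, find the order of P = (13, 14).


Compute successive multiples of P until we hit O:
  1P = (13, 14)
  2P = (3, 4)
  3P = (8, 14)
  4P = (2, 9)
  5P = (16, 16)
  6P = (20, 12)
  7P = (22, 5)
  8P = (12, 8)
  ... (continuing to 20P)
  20P = O

ord(P) = 20


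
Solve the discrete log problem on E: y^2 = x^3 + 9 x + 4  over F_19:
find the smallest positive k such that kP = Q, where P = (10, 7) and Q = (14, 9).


Enumerate multiples of P until we hit Q = (14, 9):
  1P = (10, 7)
  2P = (0, 2)
  3P = (14, 10)
  4P = (11, 16)
  5P = (3, 18)
  6P = (17, 4)
  7P = (17, 15)
  8P = (3, 1)
  9P = (11, 3)
  10P = (14, 9)
Match found at i = 10.

k = 10


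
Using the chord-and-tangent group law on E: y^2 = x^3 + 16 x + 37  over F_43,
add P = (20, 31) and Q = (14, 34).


P != Q, so use the chord formula.
s = (y2 - y1) / (x2 - x1) = (3) / (37) mod 43 = 21
x3 = s^2 - x1 - x2 mod 43 = 21^2 - 20 - 14 = 20
y3 = s (x1 - x3) - y1 mod 43 = 21 * (20 - 20) - 31 = 12

P + Q = (20, 12)


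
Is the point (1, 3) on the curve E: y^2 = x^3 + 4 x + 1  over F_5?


Check whether y^2 = x^3 + 4 x + 1 (mod 5) for (x, y) = (1, 3).
LHS: y^2 = 3^2 mod 5 = 4
RHS: x^3 + 4 x + 1 = 1^3 + 4*1 + 1 mod 5 = 1
LHS != RHS

No, not on the curve


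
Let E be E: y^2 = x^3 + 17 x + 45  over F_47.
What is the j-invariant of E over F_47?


Delta = -16(4 a^3 + 27 b^2) mod 47 = 9
-1728 * (4 a)^3 = -1728 * (4*17)^3 mod 47 = 22
j = 22 * 9^(-1) mod 47 = 39

j = 39 (mod 47)


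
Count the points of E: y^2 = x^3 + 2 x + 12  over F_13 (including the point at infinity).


For each x in F_13, count y with y^2 = x^3 + 2 x + 12 mod 13:
  x = 0: RHS = 12, y in [5, 8]  -> 2 point(s)
  x = 5: RHS = 4, y in [2, 11]  -> 2 point(s)
  x = 11: RHS = 0, y in [0]  -> 1 point(s)
  x = 12: RHS = 9, y in [3, 10]  -> 2 point(s)
Affine points: 7. Add the point at infinity: total = 8.

#E(F_13) = 8


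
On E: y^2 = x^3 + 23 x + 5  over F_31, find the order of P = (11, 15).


Compute successive multiples of P until we hit O:
  1P = (11, 15)
  2P = (19, 4)
  3P = (15, 6)
  4P = (12, 26)
  5P = (5, 20)
  6P = (20, 8)
  7P = (14, 8)
  8P = (8, 9)
  ... (continuing to 37P)
  37P = O

ord(P) = 37


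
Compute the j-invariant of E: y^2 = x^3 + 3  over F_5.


Delta = -16(4 a^3 + 27 b^2) mod 5 = 2
-1728 * (4 a)^3 = -1728 * (4*0)^3 mod 5 = 0
j = 0 * 2^(-1) mod 5 = 0

j = 0 (mod 5)


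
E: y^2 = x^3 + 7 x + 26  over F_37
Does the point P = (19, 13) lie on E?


Check whether y^2 = x^3 + 7 x + 26 (mod 37) for (x, y) = (19, 13).
LHS: y^2 = 13^2 mod 37 = 21
RHS: x^3 + 7 x + 26 = 19^3 + 7*19 + 26 mod 37 = 25
LHS != RHS

No, not on the curve


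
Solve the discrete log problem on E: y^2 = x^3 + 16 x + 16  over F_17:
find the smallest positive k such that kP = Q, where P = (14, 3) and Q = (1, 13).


Enumerate multiples of P until we hit Q = (1, 13):
  1P = (14, 3)
  2P = (4, 12)
  3P = (1, 4)
  4P = (1, 13)
Match found at i = 4.

k = 4


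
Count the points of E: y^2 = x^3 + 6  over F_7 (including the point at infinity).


For each x in F_7, count y with y^2 = x^3 + 0 x + 6 mod 7:
  x = 1: RHS = 0, y in [0]  -> 1 point(s)
  x = 2: RHS = 0, y in [0]  -> 1 point(s)
  x = 4: RHS = 0, y in [0]  -> 1 point(s)
Affine points: 3. Add the point at infinity: total = 4.

#E(F_7) = 4


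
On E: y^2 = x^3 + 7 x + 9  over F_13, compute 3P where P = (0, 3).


k = 3 = 11_2 (binary, LSB first: 11)
Double-and-add from P = (0, 3):
  bit 0 = 1: acc = O + (0, 3) = (0, 3)
  bit 1 = 1: acc = (0, 3) + (1, 11) = (11, 0)

3P = (11, 0)


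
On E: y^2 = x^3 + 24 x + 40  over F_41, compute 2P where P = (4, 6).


Doubling: s = (3 x1^2 + a) / (2 y1)
s = (3*4^2 + 24) / (2*6) mod 41 = 6
x3 = s^2 - 2 x1 mod 41 = 6^2 - 2*4 = 28
y3 = s (x1 - x3) - y1 mod 41 = 6 * (4 - 28) - 6 = 14

2P = (28, 14)


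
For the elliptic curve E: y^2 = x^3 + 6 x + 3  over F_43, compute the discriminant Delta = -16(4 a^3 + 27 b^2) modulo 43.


4 a^3 + 27 b^2 = 4*6^3 + 27*3^2 = 864 + 243 = 1107
Delta = -16 * (1107) = -17712
Delta mod 43 = 4

Delta = 4 (mod 43)


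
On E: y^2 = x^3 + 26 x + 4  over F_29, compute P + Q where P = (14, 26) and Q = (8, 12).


P != Q, so use the chord formula.
s = (y2 - y1) / (x2 - x1) = (15) / (23) mod 29 = 12
x3 = s^2 - x1 - x2 mod 29 = 12^2 - 14 - 8 = 6
y3 = s (x1 - x3) - y1 mod 29 = 12 * (14 - 6) - 26 = 12

P + Q = (6, 12)


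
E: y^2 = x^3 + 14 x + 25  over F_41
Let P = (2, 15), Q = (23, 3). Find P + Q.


P != Q, so use the chord formula.
s = (y2 - y1) / (x2 - x1) = (29) / (21) mod 41 = 17
x3 = s^2 - x1 - x2 mod 41 = 17^2 - 2 - 23 = 18
y3 = s (x1 - x3) - y1 mod 41 = 17 * (2 - 18) - 15 = 0

P + Q = (18, 0)


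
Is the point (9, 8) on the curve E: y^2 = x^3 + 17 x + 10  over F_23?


Check whether y^2 = x^3 + 17 x + 10 (mod 23) for (x, y) = (9, 8).
LHS: y^2 = 8^2 mod 23 = 18
RHS: x^3 + 17 x + 10 = 9^3 + 17*9 + 10 mod 23 = 18
LHS = RHS

Yes, on the curve


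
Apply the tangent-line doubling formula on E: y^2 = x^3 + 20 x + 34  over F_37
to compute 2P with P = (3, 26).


Doubling: s = (3 x1^2 + a) / (2 y1)
s = (3*3^2 + 20) / (2*26) mod 37 = 13
x3 = s^2 - 2 x1 mod 37 = 13^2 - 2*3 = 15
y3 = s (x1 - x3) - y1 mod 37 = 13 * (3 - 15) - 26 = 3

2P = (15, 3)


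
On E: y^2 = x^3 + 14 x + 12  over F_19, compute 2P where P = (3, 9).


k = 2 = 10_2 (binary, LSB first: 01)
Double-and-add from P = (3, 9):
  bit 0 = 0: acc unchanged = O
  bit 1 = 1: acc = O + (3, 10) = (3, 10)

2P = (3, 10)


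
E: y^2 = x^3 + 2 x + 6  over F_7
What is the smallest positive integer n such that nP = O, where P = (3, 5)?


Compute successive multiples of P until we hit O:
  1P = (3, 5)
  2P = (5, 6)
  3P = (1, 3)
  4P = (4, 1)
  5P = (2, 5)
  6P = (2, 2)
  7P = (4, 6)
  8P = (1, 4)
  ... (continuing to 11P)
  11P = O

ord(P) = 11


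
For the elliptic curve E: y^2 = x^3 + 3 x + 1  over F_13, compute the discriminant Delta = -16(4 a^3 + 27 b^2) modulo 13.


4 a^3 + 27 b^2 = 4*3^3 + 27*1^2 = 108 + 27 = 135
Delta = -16 * (135) = -2160
Delta mod 13 = 11

Delta = 11 (mod 13)


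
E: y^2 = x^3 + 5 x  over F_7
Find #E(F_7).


For each x in F_7, count y with y^2 = x^3 + 5 x + 0 mod 7:
  x = 0: RHS = 0, y in [0]  -> 1 point(s)
  x = 2: RHS = 4, y in [2, 5]  -> 2 point(s)
  x = 3: RHS = 0, y in [0]  -> 1 point(s)
  x = 4: RHS = 0, y in [0]  -> 1 point(s)
  x = 6: RHS = 1, y in [1, 6]  -> 2 point(s)
Affine points: 7. Add the point at infinity: total = 8.

#E(F_7) = 8


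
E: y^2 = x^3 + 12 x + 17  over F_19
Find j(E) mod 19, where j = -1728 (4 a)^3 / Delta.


Delta = -16(4 a^3 + 27 b^2) mod 19 = 8
-1728 * (4 a)^3 = -1728 * (4*12)^3 mod 19 = 12
j = 12 * 8^(-1) mod 19 = 11

j = 11 (mod 19)


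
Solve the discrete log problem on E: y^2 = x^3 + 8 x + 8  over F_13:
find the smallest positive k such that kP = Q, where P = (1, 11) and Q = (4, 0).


Enumerate multiples of P until we hit Q = (4, 0):
  1P = (1, 11)
  2P = (8, 5)
  3P = (5, 11)
  4P = (7, 2)
  5P = (4, 0)
Match found at i = 5.

k = 5


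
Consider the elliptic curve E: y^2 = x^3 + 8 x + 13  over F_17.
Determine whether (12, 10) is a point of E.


Check whether y^2 = x^3 + 8 x + 13 (mod 17) for (x, y) = (12, 10).
LHS: y^2 = 10^2 mod 17 = 15
RHS: x^3 + 8 x + 13 = 12^3 + 8*12 + 13 mod 17 = 1
LHS != RHS

No, not on the curve


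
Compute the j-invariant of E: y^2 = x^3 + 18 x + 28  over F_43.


Delta = -16(4 a^3 + 27 b^2) mod 43 = 15
-1728 * (4 a)^3 = -1728 * (4*18)^3 mod 43 = 22
j = 22 * 15^(-1) mod 43 = 33

j = 33 (mod 43)


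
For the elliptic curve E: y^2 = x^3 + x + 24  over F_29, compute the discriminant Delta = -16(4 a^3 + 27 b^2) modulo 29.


4 a^3 + 27 b^2 = 4*1^3 + 27*24^2 = 4 + 15552 = 15556
Delta = -16 * (15556) = -248896
Delta mod 29 = 11

Delta = 11 (mod 29)


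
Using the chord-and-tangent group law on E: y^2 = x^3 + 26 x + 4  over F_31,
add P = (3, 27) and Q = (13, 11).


P != Q, so use the chord formula.
s = (y2 - y1) / (x2 - x1) = (15) / (10) mod 31 = 17
x3 = s^2 - x1 - x2 mod 31 = 17^2 - 3 - 13 = 25
y3 = s (x1 - x3) - y1 mod 31 = 17 * (3 - 25) - 27 = 2

P + Q = (25, 2)


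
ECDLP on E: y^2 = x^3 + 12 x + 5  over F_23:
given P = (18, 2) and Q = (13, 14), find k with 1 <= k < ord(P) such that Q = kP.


Enumerate multiples of P until we hit Q = (13, 14):
  1P = (18, 2)
  2P = (13, 9)
  3P = (5, 12)
  4P = (1, 15)
  5P = (17, 4)
  6P = (15, 15)
  7P = (19, 10)
  8P = (4, 18)
  9P = (7, 15)
  10P = (7, 8)
  11P = (4, 5)
  12P = (19, 13)
  13P = (15, 8)
  14P = (17, 19)
  15P = (1, 8)
  16P = (5, 11)
  17P = (13, 14)
Match found at i = 17.

k = 17


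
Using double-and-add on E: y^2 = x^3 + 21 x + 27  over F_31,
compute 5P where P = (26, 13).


k = 5 = 101_2 (binary, LSB first: 101)
Double-and-add from P = (26, 13):
  bit 0 = 1: acc = O + (26, 13) = (26, 13)
  bit 1 = 0: acc unchanged = (26, 13)
  bit 2 = 1: acc = (26, 13) + (8, 26) = (29, 15)

5P = (29, 15)


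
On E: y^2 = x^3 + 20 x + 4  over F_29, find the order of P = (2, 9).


Compute successive multiples of P until we hit O:
  1P = (2, 9)
  2P = (21, 12)
  3P = (0, 2)
  4P = (3, 2)
  5P = (15, 24)
  6P = (25, 18)
  7P = (26, 27)
  8P = (7, 9)
  ... (continuing to 30P)
  30P = O

ord(P) = 30


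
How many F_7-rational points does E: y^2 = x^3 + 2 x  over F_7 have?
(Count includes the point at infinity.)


For each x in F_7, count y with y^2 = x^3 + 2 x + 0 mod 7:
  x = 0: RHS = 0, y in [0]  -> 1 point(s)
  x = 4: RHS = 2, y in [3, 4]  -> 2 point(s)
  x = 5: RHS = 2, y in [3, 4]  -> 2 point(s)
  x = 6: RHS = 4, y in [2, 5]  -> 2 point(s)
Affine points: 7. Add the point at infinity: total = 8.

#E(F_7) = 8
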